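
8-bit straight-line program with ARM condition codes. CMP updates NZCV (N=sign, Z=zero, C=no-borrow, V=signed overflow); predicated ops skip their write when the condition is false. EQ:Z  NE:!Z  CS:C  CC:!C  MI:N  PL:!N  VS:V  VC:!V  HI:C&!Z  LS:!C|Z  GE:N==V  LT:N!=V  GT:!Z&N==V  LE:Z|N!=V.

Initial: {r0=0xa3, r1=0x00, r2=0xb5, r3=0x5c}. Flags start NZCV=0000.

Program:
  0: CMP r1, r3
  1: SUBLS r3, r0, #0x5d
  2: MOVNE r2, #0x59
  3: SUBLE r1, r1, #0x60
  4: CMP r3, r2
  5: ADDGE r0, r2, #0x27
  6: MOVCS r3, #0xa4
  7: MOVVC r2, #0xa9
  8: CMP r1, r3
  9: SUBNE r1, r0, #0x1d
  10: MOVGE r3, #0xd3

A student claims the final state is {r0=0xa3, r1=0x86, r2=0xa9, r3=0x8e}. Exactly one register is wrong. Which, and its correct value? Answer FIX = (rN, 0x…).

0: ✓ CMP  NZCV=1000
1: ✓ SUBLS  r3←0x46
2: ✓ MOVNE  r2←0x59
3: ✓ SUBLE  r1←0xa0
4: ✓ CMP  NZCV=1000
5: · ADDGE
6: · MOVCS
7: ✓ MOVVC  r2←0xa9
8: ✓ CMP  NZCV=0011
9: ✓ SUBNE  r1←0x86
10: · MOVGE

FIX = (r3, 0x46)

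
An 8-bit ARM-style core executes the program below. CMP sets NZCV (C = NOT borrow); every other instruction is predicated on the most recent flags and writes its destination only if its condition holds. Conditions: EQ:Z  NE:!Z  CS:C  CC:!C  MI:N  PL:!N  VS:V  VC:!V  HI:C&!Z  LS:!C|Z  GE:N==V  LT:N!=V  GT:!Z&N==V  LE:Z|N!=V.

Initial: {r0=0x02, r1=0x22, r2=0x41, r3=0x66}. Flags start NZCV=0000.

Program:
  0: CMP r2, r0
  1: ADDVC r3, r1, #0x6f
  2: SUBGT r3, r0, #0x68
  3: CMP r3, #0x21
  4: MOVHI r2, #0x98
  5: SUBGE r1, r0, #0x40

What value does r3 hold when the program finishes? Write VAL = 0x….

[0] flags=0010 → (cmp)
[1] flags=0010 VC?T → r3=0x91
[2] flags=0010 GT?T → r3=0x9a
[3] flags=0011 → (cmp)
[4] flags=0011 HI?T → r2=0x98
[5] flags=0011 GE?F → skip

VAL = 0x9a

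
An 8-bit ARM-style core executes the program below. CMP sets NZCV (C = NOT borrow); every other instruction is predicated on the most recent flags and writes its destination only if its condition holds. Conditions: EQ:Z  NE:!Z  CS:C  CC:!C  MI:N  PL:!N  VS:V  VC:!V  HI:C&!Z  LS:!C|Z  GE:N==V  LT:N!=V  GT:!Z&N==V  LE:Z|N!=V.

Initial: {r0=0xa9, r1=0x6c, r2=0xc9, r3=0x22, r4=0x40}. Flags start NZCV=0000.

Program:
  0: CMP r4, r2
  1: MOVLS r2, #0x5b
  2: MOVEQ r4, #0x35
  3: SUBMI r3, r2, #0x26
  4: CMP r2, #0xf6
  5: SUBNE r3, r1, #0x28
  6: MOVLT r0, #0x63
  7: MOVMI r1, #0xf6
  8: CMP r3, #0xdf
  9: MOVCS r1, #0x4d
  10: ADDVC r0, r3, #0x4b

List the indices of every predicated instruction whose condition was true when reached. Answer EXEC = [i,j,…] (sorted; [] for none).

EXEC = [1,5,10]

0: ✓ CMP  NZCV=0000
1: ✓ MOVLS  r2←0x5b
2: · MOVEQ
3: · SUBMI
4: ✓ CMP  NZCV=0000
5: ✓ SUBNE  r3←0x44
6: · MOVLT
7: · MOVMI
8: ✓ CMP  NZCV=0000
9: · MOVCS
10: ✓ ADDVC  r0←0x8f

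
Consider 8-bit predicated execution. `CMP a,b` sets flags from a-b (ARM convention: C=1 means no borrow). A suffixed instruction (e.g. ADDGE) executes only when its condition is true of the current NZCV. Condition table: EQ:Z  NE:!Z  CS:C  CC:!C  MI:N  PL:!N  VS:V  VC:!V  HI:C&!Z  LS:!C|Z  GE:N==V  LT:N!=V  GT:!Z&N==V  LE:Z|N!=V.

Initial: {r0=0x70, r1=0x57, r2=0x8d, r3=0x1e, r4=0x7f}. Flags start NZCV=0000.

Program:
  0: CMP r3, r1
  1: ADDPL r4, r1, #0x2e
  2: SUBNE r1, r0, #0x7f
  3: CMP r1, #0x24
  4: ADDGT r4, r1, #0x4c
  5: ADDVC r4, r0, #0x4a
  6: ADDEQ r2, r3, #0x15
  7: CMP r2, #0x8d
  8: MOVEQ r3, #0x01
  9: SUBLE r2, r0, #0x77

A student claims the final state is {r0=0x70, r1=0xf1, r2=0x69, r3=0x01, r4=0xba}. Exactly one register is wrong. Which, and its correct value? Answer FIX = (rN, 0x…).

FIX = (r2, 0xf9)

[0] flags=1000 → (cmp)
[1] flags=1000 PL?F → skip
[2] flags=1000 NE?T → r1=0xf1
[3] flags=1010 → (cmp)
[4] flags=1010 GT?F → skip
[5] flags=1010 VC?T → r4=0xba
[6] flags=1010 EQ?F → skip
[7] flags=0110 → (cmp)
[8] flags=0110 EQ?T → r3=0x01
[9] flags=0110 LE?T → r2=0xf9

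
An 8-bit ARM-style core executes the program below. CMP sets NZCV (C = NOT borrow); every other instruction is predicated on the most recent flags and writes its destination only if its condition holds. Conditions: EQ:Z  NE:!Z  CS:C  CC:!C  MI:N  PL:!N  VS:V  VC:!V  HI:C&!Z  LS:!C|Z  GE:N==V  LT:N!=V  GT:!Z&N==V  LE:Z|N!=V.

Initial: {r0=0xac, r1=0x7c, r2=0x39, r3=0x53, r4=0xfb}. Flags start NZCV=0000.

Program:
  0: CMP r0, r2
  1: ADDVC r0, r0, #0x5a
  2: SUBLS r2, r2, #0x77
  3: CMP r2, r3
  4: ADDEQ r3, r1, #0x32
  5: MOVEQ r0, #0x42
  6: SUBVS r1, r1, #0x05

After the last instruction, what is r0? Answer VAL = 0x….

VAL = 0xac

[0] flags=0011 → (cmp)
[1] flags=0011 VC?F → skip
[2] flags=0011 LS?F → skip
[3] flags=1000 → (cmp)
[4] flags=1000 EQ?F → skip
[5] flags=1000 EQ?F → skip
[6] flags=1000 VS?F → skip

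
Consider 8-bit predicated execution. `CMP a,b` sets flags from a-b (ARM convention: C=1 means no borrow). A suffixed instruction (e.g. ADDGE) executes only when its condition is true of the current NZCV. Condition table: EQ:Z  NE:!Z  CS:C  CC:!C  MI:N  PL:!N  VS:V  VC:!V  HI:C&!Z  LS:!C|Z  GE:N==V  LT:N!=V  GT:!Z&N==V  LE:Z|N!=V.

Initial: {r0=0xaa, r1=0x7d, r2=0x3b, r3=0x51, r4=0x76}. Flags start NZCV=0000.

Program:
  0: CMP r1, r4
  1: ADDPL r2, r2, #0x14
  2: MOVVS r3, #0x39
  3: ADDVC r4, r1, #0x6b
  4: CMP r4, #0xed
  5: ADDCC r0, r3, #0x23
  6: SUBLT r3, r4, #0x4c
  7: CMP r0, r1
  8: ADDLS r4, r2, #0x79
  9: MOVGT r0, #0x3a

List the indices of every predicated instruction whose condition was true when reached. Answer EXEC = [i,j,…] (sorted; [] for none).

0: ✓ CMP  NZCV=0010
1: ✓ ADDPL  r2←0x4f
2: · MOVVS
3: ✓ ADDVC  r4←0xe8
4: ✓ CMP  NZCV=1000
5: ✓ ADDCC  r0←0x74
6: ✓ SUBLT  r3←0x9c
7: ✓ CMP  NZCV=1000
8: ✓ ADDLS  r4←0xc8
9: · MOVGT

EXEC = [1,3,5,6,8]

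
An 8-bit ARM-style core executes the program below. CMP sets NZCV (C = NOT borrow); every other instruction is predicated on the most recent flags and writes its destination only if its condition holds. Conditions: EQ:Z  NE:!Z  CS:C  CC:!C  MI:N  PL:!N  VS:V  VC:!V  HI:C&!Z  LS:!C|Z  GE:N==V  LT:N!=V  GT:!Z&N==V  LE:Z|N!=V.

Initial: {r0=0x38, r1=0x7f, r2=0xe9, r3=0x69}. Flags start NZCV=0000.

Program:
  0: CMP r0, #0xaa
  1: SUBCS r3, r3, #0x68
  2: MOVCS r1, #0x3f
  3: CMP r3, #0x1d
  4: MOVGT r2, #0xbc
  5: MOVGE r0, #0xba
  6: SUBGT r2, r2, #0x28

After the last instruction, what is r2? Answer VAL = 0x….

VAL = 0x94

0: ✓ CMP  NZCV=1001
1: · SUBCS
2: · MOVCS
3: ✓ CMP  NZCV=0010
4: ✓ MOVGT  r2←0xbc
5: ✓ MOVGE  r0←0xba
6: ✓ SUBGT  r2←0x94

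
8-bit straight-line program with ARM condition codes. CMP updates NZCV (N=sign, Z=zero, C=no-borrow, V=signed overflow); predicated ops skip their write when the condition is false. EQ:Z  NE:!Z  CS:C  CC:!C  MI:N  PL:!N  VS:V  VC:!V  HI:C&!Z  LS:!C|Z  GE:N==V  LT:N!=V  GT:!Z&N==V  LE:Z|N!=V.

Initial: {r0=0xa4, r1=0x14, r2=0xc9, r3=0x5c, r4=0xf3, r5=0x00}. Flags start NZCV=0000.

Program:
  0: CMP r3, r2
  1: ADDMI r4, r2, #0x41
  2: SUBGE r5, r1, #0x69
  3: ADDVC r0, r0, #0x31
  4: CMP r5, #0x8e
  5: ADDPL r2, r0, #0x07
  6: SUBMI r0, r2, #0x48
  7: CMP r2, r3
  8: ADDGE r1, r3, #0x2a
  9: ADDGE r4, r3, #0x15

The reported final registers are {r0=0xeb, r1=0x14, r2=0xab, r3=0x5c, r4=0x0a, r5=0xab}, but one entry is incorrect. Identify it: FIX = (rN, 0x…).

0: ✓ CMP  NZCV=1001
1: ✓ ADDMI  r4←0x0a
2: ✓ SUBGE  r5←0xab
3: · ADDVC
4: ✓ CMP  NZCV=0010
5: ✓ ADDPL  r2←0xab
6: · SUBMI
7: ✓ CMP  NZCV=0011
8: · ADDGE
9: · ADDGE

FIX = (r0, 0xa4)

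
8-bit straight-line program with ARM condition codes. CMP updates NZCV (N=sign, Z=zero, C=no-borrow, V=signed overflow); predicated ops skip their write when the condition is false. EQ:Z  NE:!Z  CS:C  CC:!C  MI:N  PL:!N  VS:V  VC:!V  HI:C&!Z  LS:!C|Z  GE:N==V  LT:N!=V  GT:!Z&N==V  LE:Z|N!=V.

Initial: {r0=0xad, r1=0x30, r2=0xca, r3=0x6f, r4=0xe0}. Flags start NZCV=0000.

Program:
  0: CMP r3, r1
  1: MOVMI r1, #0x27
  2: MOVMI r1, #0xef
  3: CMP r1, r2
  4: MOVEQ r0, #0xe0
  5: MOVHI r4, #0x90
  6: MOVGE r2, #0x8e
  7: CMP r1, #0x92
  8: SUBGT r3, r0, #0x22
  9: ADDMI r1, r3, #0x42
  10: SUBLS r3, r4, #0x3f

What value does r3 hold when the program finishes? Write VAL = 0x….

VAL = 0xa1

[0] flags=0010 → (cmp)
[1] flags=0010 MI?F → skip
[2] flags=0010 MI?F → skip
[3] flags=0000 → (cmp)
[4] flags=0000 EQ?F → skip
[5] flags=0000 HI?F → skip
[6] flags=0000 GE?T → r2=0x8e
[7] flags=1001 → (cmp)
[8] flags=1001 GT?T → r3=0x8b
[9] flags=1001 MI?T → r1=0xcd
[10] flags=1001 LS?T → r3=0xa1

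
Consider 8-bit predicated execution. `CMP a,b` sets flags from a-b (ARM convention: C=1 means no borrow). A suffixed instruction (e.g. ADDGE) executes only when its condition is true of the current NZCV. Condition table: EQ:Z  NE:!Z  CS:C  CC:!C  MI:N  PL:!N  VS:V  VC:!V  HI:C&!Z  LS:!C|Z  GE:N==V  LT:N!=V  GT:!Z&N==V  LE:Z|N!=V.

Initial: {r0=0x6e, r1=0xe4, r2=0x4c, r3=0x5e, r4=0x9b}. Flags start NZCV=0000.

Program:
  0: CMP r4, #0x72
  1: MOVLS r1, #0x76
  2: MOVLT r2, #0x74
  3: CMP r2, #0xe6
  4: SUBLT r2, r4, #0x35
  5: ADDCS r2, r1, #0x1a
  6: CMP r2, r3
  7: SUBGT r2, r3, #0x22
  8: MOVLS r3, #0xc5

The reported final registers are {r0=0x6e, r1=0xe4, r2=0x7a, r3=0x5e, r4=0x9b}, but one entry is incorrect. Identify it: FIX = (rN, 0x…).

FIX = (r2, 0x3c)

[0] flags=0011 → (cmp)
[1] flags=0011 LS?F → skip
[2] flags=0011 LT?T → r2=0x74
[3] flags=1001 → (cmp)
[4] flags=1001 LT?F → skip
[5] flags=1001 CS?F → skip
[6] flags=0010 → (cmp)
[7] flags=0010 GT?T → r2=0x3c
[8] flags=0010 LS?F → skip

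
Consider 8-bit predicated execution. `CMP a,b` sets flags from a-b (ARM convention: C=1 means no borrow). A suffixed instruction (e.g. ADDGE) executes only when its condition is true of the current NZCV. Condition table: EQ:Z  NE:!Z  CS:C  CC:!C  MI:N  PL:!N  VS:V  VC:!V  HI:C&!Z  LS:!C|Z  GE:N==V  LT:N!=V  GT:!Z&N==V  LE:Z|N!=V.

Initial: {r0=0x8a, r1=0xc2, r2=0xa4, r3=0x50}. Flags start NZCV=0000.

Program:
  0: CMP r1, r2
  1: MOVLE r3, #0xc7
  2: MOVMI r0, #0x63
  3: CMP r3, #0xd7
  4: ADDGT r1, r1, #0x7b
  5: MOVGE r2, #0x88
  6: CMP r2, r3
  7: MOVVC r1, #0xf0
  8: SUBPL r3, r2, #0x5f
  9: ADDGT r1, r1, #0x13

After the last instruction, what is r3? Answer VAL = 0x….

VAL = 0x29

0: ✓ CMP  NZCV=0010
1: · MOVLE
2: · MOVMI
3: ✓ CMP  NZCV=0000
4: ✓ ADDGT  r1←0x3d
5: ✓ MOVGE  r2←0x88
6: ✓ CMP  NZCV=0011
7: · MOVVC
8: ✓ SUBPL  r3←0x29
9: · ADDGT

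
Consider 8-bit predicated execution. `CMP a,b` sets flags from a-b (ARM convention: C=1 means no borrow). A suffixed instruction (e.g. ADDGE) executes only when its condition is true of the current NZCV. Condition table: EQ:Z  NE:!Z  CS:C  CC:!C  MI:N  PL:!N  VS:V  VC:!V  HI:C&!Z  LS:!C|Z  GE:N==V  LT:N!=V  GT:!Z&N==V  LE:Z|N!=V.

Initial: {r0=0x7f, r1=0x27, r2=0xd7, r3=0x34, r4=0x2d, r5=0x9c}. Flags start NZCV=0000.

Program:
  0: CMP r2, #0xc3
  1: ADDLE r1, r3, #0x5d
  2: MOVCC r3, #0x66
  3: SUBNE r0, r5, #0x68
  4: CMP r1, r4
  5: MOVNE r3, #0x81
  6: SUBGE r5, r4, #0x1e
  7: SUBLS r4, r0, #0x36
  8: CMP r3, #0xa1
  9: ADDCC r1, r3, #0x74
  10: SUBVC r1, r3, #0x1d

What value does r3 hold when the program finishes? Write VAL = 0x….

VAL = 0x81

[0] flags=0010 → (cmp)
[1] flags=0010 LE?F → skip
[2] flags=0010 CC?F → skip
[3] flags=0010 NE?T → r0=0x34
[4] flags=1000 → (cmp)
[5] flags=1000 NE?T → r3=0x81
[6] flags=1000 GE?F → skip
[7] flags=1000 LS?T → r4=0xfe
[8] flags=1000 → (cmp)
[9] flags=1000 CC?T → r1=0xf5
[10] flags=1000 VC?T → r1=0x64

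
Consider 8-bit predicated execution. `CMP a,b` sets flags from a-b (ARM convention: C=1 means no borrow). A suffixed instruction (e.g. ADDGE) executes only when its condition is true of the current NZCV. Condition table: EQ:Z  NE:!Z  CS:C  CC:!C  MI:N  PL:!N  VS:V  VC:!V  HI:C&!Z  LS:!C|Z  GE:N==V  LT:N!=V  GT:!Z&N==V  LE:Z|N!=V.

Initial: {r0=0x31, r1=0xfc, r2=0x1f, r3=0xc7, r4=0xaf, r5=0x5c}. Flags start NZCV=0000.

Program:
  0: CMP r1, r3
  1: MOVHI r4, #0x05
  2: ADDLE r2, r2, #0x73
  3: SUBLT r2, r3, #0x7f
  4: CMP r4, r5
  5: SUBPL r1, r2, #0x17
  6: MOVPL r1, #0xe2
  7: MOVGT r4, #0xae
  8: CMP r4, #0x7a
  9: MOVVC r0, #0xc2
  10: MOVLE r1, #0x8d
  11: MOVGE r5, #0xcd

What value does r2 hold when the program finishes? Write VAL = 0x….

VAL = 0x1f

0: ✓ CMP  NZCV=0010
1: ✓ MOVHI  r4←0x05
2: · ADDLE
3: · SUBLT
4: ✓ CMP  NZCV=1000
5: · SUBPL
6: · MOVPL
7: · MOVGT
8: ✓ CMP  NZCV=1000
9: ✓ MOVVC  r0←0xc2
10: ✓ MOVLE  r1←0x8d
11: · MOVGE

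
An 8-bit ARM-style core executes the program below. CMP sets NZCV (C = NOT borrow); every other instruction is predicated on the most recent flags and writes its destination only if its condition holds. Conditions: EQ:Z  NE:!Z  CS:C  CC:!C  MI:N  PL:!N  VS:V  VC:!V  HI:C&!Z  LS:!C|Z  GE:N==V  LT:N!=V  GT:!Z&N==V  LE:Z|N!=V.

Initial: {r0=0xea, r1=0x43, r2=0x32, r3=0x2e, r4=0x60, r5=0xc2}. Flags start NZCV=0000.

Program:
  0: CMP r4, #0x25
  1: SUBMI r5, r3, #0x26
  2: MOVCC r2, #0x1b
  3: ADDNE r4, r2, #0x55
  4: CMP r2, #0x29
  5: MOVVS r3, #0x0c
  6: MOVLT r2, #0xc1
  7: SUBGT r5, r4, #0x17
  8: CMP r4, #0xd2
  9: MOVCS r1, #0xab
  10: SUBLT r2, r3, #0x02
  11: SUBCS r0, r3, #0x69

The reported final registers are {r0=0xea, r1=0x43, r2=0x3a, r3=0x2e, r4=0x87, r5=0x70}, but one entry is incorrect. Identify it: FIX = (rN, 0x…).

0: ✓ CMP  NZCV=0010
1: · SUBMI
2: · MOVCC
3: ✓ ADDNE  r4←0x87
4: ✓ CMP  NZCV=0010
5: · MOVVS
6: · MOVLT
7: ✓ SUBGT  r5←0x70
8: ✓ CMP  NZCV=1000
9: · MOVCS
10: ✓ SUBLT  r2←0x2c
11: · SUBCS

FIX = (r2, 0x2c)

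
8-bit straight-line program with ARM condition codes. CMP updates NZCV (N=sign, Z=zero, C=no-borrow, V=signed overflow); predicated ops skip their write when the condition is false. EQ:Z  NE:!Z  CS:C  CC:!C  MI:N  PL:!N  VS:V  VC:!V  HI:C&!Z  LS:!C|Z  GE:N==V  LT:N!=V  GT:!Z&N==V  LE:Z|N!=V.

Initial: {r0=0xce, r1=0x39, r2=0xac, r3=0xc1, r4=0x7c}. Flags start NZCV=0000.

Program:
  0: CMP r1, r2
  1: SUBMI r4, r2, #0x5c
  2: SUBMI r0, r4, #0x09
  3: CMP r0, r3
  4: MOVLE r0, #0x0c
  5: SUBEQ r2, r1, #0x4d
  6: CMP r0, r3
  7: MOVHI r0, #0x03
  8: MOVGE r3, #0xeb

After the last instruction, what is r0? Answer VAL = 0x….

[0] flags=1001 → (cmp)
[1] flags=1001 MI?T → r4=0x50
[2] flags=1001 MI?T → r0=0x47
[3] flags=1001 → (cmp)
[4] flags=1001 LE?F → skip
[5] flags=1001 EQ?F → skip
[6] flags=1001 → (cmp)
[7] flags=1001 HI?F → skip
[8] flags=1001 GE?T → r3=0xeb

VAL = 0x47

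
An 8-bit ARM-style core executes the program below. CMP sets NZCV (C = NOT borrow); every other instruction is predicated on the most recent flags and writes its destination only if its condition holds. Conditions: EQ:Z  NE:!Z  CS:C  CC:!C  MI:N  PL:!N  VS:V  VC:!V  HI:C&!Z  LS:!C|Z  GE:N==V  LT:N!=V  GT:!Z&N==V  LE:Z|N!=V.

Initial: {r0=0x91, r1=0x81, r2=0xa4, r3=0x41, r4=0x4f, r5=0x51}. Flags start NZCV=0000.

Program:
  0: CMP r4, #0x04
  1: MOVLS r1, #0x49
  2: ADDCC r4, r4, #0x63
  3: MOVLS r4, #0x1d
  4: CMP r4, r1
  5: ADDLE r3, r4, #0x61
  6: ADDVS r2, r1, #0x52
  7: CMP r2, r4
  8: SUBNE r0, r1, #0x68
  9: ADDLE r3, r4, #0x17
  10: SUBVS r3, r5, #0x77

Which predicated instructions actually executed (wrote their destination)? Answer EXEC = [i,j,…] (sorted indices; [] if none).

0: ✓ CMP  NZCV=0010
1: · MOVLS
2: · ADDCC
3: · MOVLS
4: ✓ CMP  NZCV=1001
5: · ADDLE
6: ✓ ADDVS  r2←0xd3
7: ✓ CMP  NZCV=1010
8: ✓ SUBNE  r0←0x19
9: ✓ ADDLE  r3←0x66
10: · SUBVS

EXEC = [6,8,9]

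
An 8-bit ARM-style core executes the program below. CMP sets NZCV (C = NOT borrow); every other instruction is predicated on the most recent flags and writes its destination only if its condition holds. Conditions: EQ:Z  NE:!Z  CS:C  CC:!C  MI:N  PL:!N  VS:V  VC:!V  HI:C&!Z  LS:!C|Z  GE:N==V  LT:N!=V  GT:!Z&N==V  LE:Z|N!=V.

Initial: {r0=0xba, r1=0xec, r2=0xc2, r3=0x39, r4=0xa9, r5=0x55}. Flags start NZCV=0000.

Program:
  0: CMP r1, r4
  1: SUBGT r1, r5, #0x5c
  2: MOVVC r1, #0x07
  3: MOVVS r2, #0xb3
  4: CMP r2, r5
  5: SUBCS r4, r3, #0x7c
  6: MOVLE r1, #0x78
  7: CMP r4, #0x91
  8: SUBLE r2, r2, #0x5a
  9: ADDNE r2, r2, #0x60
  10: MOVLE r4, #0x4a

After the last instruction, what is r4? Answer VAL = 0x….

VAL = 0xbd

[0] flags=0010 → (cmp)
[1] flags=0010 GT?T → r1=0xf9
[2] flags=0010 VC?T → r1=0x07
[3] flags=0010 VS?F → skip
[4] flags=0011 → (cmp)
[5] flags=0011 CS?T → r4=0xbd
[6] flags=0011 LE?T → r1=0x78
[7] flags=0010 → (cmp)
[8] flags=0010 LE?F → skip
[9] flags=0010 NE?T → r2=0x22
[10] flags=0010 LE?F → skip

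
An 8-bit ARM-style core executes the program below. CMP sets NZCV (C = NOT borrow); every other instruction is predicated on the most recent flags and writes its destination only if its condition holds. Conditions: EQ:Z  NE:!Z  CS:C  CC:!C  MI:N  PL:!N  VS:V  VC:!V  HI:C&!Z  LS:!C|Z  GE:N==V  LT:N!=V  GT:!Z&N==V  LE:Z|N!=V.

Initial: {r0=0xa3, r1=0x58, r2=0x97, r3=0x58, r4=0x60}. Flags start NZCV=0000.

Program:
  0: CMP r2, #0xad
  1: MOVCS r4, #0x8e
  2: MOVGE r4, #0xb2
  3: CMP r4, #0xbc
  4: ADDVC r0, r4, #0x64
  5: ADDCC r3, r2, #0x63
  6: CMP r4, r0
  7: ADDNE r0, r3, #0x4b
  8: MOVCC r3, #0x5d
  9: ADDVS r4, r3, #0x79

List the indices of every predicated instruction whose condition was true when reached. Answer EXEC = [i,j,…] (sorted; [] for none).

EXEC = [5,7,8,9]

0: ✓ CMP  NZCV=1000
1: · MOVCS
2: · MOVGE
3: ✓ CMP  NZCV=1001
4: · ADDVC
5: ✓ ADDCC  r3←0xfa
6: ✓ CMP  NZCV=1001
7: ✓ ADDNE  r0←0x45
8: ✓ MOVCC  r3←0x5d
9: ✓ ADDVS  r4←0xd6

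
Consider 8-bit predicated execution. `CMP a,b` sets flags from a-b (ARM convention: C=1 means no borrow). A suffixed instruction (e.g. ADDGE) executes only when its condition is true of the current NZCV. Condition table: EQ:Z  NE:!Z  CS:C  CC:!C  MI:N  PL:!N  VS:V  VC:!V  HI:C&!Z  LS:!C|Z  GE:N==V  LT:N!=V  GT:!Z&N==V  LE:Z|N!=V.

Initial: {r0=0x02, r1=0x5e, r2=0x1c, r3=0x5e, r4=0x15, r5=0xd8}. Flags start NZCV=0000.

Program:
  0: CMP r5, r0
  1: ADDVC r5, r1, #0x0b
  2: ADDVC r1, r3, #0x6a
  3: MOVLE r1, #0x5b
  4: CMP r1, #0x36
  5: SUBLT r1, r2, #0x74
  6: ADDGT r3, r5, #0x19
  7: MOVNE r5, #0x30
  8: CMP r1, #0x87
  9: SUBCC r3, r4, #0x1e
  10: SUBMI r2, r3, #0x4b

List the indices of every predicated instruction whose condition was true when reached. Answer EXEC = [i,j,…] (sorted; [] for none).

[0] flags=1010 → (cmp)
[1] flags=1010 VC?T → r5=0x69
[2] flags=1010 VC?T → r1=0xc8
[3] flags=1010 LE?T → r1=0x5b
[4] flags=0010 → (cmp)
[5] flags=0010 LT?F → skip
[6] flags=0010 GT?T → r3=0x82
[7] flags=0010 NE?T → r5=0x30
[8] flags=1001 → (cmp)
[9] flags=1001 CC?T → r3=0xf7
[10] flags=1001 MI?T → r2=0xac

EXEC = [1,2,3,6,7,9,10]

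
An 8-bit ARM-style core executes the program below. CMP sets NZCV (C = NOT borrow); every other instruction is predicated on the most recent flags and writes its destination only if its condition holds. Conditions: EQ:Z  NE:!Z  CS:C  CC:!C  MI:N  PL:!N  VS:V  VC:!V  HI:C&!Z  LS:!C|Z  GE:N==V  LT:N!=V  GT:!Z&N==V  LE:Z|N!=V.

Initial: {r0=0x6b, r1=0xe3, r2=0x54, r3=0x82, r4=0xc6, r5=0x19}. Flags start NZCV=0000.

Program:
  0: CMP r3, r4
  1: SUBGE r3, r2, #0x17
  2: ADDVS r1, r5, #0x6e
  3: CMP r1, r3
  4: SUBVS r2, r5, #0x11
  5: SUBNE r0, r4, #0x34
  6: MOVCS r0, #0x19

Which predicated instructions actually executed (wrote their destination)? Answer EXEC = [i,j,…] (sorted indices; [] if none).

0: ✓ CMP  NZCV=1000
1: · SUBGE
2: · ADDVS
3: ✓ CMP  NZCV=0010
4: · SUBVS
5: ✓ SUBNE  r0←0x92
6: ✓ MOVCS  r0←0x19

EXEC = [5,6]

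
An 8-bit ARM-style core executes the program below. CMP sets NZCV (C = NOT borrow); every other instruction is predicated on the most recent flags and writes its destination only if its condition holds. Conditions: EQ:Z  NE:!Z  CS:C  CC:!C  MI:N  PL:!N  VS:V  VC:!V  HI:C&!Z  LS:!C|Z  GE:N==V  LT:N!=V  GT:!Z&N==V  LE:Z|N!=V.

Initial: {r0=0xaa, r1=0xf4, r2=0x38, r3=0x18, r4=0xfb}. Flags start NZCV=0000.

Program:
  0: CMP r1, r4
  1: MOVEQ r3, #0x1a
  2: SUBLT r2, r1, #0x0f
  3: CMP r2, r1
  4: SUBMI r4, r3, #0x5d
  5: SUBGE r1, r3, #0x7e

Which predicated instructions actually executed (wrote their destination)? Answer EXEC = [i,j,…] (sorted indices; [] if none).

0: ✓ CMP  NZCV=1000
1: · MOVEQ
2: ✓ SUBLT  r2←0xe5
3: ✓ CMP  NZCV=1000
4: ✓ SUBMI  r4←0xbb
5: · SUBGE

EXEC = [2,4]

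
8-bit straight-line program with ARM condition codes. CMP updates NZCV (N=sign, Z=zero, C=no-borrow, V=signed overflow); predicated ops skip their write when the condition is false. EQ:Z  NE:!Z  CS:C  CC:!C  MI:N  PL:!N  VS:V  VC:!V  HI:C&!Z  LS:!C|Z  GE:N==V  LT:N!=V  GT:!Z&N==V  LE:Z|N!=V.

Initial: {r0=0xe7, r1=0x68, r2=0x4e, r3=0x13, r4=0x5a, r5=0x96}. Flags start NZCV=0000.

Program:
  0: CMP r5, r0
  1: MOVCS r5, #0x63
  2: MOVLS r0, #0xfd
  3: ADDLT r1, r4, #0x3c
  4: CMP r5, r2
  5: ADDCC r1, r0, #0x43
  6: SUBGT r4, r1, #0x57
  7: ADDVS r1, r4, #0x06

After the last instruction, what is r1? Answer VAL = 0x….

VAL = 0x60

0: ✓ CMP  NZCV=1000
1: · MOVCS
2: ✓ MOVLS  r0←0xfd
3: ✓ ADDLT  r1←0x96
4: ✓ CMP  NZCV=0011
5: · ADDCC
6: · SUBGT
7: ✓ ADDVS  r1←0x60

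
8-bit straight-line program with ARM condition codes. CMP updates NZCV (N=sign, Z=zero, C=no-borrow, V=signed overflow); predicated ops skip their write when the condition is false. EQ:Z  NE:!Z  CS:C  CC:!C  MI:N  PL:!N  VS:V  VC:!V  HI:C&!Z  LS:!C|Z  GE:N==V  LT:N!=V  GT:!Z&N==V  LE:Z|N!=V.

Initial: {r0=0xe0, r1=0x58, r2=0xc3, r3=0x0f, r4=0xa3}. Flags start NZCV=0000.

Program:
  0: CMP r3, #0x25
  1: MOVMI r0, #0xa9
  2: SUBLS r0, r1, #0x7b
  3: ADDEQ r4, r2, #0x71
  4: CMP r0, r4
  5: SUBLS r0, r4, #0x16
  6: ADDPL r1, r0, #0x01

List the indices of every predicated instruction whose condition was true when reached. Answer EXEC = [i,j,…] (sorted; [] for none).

[0] flags=1000 → (cmp)
[1] flags=1000 MI?T → r0=0xa9
[2] flags=1000 LS?T → r0=0xdd
[3] flags=1000 EQ?F → skip
[4] flags=0010 → (cmp)
[5] flags=0010 LS?F → skip
[6] flags=0010 PL?T → r1=0xde

EXEC = [1,2,6]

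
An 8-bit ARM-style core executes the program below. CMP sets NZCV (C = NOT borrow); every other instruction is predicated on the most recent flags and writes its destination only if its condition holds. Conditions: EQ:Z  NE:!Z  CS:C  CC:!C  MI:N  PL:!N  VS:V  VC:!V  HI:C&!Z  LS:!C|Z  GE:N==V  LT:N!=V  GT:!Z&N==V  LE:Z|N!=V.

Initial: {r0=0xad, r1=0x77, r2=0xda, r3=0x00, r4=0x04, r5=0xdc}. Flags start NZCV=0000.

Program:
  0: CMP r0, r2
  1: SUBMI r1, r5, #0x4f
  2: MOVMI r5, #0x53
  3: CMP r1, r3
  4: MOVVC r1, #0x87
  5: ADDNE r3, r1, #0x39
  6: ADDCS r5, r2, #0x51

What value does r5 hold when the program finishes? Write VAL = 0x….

VAL = 0x2b

0: ✓ CMP  NZCV=1000
1: ✓ SUBMI  r1←0x8d
2: ✓ MOVMI  r5←0x53
3: ✓ CMP  NZCV=1010
4: ✓ MOVVC  r1←0x87
5: ✓ ADDNE  r3←0xc0
6: ✓ ADDCS  r5←0x2b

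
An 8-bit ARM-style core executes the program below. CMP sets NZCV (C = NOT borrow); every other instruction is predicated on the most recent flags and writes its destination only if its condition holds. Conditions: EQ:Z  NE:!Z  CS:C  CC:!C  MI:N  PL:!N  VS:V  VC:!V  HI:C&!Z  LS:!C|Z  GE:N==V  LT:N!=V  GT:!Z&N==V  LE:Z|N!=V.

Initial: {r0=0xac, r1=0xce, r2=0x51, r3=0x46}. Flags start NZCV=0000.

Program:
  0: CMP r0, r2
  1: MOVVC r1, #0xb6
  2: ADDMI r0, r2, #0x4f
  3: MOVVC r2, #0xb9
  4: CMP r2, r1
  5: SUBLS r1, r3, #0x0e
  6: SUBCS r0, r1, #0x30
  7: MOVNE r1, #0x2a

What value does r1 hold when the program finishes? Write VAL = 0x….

VAL = 0x2a

[0] flags=0011 → (cmp)
[1] flags=0011 VC?F → skip
[2] flags=0011 MI?F → skip
[3] flags=0011 VC?F → skip
[4] flags=1001 → (cmp)
[5] flags=1001 LS?T → r1=0x38
[6] flags=1001 CS?F → skip
[7] flags=1001 NE?T → r1=0x2a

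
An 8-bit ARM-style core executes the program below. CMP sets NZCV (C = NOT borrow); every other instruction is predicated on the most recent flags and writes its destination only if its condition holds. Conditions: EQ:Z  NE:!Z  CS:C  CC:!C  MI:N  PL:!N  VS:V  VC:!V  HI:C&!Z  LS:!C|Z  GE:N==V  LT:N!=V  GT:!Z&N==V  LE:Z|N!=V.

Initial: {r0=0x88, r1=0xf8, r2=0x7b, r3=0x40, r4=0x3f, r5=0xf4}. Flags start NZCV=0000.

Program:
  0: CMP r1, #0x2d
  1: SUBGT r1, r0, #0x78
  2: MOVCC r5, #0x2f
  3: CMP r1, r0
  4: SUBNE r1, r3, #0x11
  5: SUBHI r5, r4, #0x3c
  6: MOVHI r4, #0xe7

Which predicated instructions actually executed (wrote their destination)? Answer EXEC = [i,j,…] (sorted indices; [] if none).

EXEC = [4,5,6]

0: ✓ CMP  NZCV=1010
1: · SUBGT
2: · MOVCC
3: ✓ CMP  NZCV=0010
4: ✓ SUBNE  r1←0x2f
5: ✓ SUBHI  r5←0x03
6: ✓ MOVHI  r4←0xe7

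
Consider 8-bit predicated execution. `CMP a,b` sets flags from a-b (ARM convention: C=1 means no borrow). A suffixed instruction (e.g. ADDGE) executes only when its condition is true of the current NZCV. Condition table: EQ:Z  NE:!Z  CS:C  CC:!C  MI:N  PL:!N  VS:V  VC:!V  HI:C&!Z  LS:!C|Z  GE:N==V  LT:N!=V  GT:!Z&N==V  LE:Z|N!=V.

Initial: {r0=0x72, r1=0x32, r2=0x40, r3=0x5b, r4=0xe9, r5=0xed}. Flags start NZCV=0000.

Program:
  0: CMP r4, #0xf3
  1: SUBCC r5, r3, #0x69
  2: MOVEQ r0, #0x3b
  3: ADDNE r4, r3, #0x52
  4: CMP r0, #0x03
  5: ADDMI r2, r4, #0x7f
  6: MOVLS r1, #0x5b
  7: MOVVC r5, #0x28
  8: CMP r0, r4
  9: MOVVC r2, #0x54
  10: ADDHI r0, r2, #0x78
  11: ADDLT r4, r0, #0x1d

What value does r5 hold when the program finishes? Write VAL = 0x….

VAL = 0x28

[0] flags=1000 → (cmp)
[1] flags=1000 CC?T → r5=0xf2
[2] flags=1000 EQ?F → skip
[3] flags=1000 NE?T → r4=0xad
[4] flags=0010 → (cmp)
[5] flags=0010 MI?F → skip
[6] flags=0010 LS?F → skip
[7] flags=0010 VC?T → r5=0x28
[8] flags=1001 → (cmp)
[9] flags=1001 VC?F → skip
[10] flags=1001 HI?F → skip
[11] flags=1001 LT?F → skip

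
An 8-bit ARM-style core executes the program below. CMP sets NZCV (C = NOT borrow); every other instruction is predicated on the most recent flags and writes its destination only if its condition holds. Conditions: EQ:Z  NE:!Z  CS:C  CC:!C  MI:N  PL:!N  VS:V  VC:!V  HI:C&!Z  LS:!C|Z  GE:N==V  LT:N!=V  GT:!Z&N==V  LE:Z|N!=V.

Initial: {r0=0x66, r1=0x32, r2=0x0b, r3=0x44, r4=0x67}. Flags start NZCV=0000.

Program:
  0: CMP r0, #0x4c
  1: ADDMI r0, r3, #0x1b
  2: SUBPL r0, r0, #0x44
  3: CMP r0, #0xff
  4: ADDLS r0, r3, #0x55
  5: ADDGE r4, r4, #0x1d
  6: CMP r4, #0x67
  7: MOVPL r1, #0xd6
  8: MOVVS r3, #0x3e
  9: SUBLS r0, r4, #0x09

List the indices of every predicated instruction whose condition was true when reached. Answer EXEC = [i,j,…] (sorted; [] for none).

[0] flags=0010 → (cmp)
[1] flags=0010 MI?F → skip
[2] flags=0010 PL?T → r0=0x22
[3] flags=0000 → (cmp)
[4] flags=0000 LS?T → r0=0x99
[5] flags=0000 GE?T → r4=0x84
[6] flags=0011 → (cmp)
[7] flags=0011 PL?T → r1=0xd6
[8] flags=0011 VS?T → r3=0x3e
[9] flags=0011 LS?F → skip

EXEC = [2,4,5,7,8]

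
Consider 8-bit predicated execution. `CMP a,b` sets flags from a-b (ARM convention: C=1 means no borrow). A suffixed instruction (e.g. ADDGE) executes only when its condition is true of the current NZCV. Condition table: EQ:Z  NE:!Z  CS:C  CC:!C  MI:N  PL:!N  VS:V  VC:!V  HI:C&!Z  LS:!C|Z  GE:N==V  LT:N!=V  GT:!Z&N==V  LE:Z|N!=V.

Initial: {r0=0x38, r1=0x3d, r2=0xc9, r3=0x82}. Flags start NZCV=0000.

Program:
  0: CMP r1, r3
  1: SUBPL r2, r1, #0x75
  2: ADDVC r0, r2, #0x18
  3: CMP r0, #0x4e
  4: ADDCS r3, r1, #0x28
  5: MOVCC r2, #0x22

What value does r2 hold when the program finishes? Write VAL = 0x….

VAL = 0x22

[0] flags=1001 → (cmp)
[1] flags=1001 PL?F → skip
[2] flags=1001 VC?F → skip
[3] flags=1000 → (cmp)
[4] flags=1000 CS?F → skip
[5] flags=1000 CC?T → r2=0x22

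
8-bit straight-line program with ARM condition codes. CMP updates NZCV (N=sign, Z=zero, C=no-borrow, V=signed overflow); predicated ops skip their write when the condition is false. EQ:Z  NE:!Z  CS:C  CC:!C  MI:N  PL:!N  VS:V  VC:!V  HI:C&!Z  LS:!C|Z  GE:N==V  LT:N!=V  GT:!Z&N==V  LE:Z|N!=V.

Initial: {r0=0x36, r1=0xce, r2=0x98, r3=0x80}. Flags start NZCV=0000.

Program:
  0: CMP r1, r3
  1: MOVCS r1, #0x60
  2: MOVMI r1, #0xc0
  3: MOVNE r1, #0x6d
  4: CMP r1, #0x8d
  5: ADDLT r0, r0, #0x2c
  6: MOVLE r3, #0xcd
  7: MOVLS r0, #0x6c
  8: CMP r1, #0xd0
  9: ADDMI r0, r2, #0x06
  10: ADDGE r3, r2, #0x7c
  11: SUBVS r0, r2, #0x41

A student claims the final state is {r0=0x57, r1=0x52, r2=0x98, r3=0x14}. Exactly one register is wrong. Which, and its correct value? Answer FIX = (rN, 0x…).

FIX = (r1, 0x6d)

0: ✓ CMP  NZCV=0010
1: ✓ MOVCS  r1←0x60
2: · MOVMI
3: ✓ MOVNE  r1←0x6d
4: ✓ CMP  NZCV=1001
5: · ADDLT
6: · MOVLE
7: ✓ MOVLS  r0←0x6c
8: ✓ CMP  NZCV=1001
9: ✓ ADDMI  r0←0x9e
10: ✓ ADDGE  r3←0x14
11: ✓ SUBVS  r0←0x57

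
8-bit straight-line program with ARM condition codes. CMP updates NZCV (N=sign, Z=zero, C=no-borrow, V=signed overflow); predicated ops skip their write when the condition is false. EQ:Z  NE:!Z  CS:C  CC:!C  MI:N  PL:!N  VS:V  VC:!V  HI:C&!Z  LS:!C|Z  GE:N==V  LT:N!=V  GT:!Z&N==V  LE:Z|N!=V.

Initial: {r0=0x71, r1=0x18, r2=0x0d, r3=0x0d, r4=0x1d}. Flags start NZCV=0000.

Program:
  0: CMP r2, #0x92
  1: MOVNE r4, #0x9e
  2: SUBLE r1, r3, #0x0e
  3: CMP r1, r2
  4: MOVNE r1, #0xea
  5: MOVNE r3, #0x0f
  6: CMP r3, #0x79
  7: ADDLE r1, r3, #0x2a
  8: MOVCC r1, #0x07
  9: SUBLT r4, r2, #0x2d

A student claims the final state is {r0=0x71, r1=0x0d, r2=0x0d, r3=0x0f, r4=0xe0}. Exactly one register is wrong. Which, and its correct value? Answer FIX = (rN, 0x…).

0: ✓ CMP  NZCV=0000
1: ✓ MOVNE  r4←0x9e
2: · SUBLE
3: ✓ CMP  NZCV=0010
4: ✓ MOVNE  r1←0xea
5: ✓ MOVNE  r3←0x0f
6: ✓ CMP  NZCV=1000
7: ✓ ADDLE  r1←0x39
8: ✓ MOVCC  r1←0x07
9: ✓ SUBLT  r4←0xe0

FIX = (r1, 0x07)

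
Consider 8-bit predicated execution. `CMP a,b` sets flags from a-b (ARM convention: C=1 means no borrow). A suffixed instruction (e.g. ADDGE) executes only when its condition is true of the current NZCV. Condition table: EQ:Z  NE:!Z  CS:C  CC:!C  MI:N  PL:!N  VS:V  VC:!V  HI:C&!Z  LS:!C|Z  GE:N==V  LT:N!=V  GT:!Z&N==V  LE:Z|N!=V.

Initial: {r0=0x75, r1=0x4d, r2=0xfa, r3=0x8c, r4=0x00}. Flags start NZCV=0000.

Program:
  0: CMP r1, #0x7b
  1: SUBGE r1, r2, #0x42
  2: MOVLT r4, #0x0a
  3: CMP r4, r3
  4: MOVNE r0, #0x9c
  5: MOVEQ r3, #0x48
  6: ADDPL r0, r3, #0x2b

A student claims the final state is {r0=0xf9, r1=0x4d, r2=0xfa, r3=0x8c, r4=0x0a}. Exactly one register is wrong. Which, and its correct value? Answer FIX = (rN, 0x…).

0: ✓ CMP  NZCV=1000
1: · SUBGE
2: ✓ MOVLT  r4←0x0a
3: ✓ CMP  NZCV=0000
4: ✓ MOVNE  r0←0x9c
5: · MOVEQ
6: ✓ ADDPL  r0←0xb7

FIX = (r0, 0xb7)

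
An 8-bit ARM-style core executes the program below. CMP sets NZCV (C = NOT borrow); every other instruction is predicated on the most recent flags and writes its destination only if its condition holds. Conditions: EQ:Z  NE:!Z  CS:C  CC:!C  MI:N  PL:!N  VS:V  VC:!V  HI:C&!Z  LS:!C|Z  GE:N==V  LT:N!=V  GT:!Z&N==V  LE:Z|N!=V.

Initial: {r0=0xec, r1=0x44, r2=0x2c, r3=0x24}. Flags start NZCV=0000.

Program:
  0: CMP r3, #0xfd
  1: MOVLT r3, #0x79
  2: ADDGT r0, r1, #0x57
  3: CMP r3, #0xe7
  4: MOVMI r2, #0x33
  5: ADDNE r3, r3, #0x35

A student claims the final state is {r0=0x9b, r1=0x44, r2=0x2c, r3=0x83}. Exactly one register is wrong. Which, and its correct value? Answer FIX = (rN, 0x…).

FIX = (r3, 0x59)

[0] flags=0000 → (cmp)
[1] flags=0000 LT?F → skip
[2] flags=0000 GT?T → r0=0x9b
[3] flags=0000 → (cmp)
[4] flags=0000 MI?F → skip
[5] flags=0000 NE?T → r3=0x59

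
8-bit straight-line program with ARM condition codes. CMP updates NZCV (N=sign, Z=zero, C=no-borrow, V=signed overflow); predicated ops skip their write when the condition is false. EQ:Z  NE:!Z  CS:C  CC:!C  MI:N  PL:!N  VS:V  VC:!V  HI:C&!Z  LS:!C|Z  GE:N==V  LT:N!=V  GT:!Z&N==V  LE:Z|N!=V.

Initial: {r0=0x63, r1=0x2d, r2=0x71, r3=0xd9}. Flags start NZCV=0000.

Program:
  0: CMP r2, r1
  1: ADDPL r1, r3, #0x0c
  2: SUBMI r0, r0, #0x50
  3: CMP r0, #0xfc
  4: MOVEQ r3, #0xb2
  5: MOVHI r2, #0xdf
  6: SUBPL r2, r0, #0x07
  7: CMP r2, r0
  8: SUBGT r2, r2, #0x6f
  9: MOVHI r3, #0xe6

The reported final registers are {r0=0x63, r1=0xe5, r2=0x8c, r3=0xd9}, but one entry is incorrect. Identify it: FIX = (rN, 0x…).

0: ✓ CMP  NZCV=0010
1: ✓ ADDPL  r1←0xe5
2: · SUBMI
3: ✓ CMP  NZCV=0000
4: · MOVEQ
5: · MOVHI
6: ✓ SUBPL  r2←0x5c
7: ✓ CMP  NZCV=1000
8: · SUBGT
9: · MOVHI

FIX = (r2, 0x5c)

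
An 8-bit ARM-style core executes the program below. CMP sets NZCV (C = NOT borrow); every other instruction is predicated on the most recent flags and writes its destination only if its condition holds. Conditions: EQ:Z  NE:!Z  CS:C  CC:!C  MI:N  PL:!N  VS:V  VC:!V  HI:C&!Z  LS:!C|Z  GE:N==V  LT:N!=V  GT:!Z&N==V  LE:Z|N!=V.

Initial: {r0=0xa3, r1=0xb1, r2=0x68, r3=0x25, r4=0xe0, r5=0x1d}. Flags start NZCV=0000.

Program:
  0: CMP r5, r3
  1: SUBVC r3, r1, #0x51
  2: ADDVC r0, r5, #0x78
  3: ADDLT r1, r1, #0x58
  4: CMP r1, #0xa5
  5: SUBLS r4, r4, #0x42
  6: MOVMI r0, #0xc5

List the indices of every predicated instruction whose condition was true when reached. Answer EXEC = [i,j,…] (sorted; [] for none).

EXEC = [1,2,3,5]

0: ✓ CMP  NZCV=1000
1: ✓ SUBVC  r3←0x60
2: ✓ ADDVC  r0←0x95
3: ✓ ADDLT  r1←0x09
4: ✓ CMP  NZCV=0000
5: ✓ SUBLS  r4←0x9e
6: · MOVMI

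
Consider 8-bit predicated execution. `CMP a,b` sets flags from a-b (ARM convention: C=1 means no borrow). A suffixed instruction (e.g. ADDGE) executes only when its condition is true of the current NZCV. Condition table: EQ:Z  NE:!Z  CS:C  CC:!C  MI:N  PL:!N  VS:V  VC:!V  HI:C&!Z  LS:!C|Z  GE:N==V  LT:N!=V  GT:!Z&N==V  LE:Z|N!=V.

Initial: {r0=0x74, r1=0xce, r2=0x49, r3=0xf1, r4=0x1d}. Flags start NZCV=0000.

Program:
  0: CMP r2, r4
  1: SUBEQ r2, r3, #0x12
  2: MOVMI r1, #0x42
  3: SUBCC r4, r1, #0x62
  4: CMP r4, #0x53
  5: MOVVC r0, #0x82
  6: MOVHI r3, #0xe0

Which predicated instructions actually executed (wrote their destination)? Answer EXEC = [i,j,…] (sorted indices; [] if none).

EXEC = [5]

0: ✓ CMP  NZCV=0010
1: · SUBEQ
2: · MOVMI
3: · SUBCC
4: ✓ CMP  NZCV=1000
5: ✓ MOVVC  r0←0x82
6: · MOVHI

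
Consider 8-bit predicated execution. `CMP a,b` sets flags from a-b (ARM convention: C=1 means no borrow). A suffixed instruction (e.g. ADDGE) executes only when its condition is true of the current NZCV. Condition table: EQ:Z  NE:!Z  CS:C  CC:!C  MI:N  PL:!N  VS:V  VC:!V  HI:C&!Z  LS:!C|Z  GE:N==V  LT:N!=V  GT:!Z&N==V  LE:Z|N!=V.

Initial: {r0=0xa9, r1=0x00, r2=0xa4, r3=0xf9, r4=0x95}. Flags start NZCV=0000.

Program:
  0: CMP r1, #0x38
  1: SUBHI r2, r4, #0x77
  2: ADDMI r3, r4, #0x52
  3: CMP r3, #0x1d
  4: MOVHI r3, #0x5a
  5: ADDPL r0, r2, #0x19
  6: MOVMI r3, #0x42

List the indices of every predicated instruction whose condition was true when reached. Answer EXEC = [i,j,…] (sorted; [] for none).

EXEC = [2,4,6]

[0] flags=1000 → (cmp)
[1] flags=1000 HI?F → skip
[2] flags=1000 MI?T → r3=0xe7
[3] flags=1010 → (cmp)
[4] flags=1010 HI?T → r3=0x5a
[5] flags=1010 PL?F → skip
[6] flags=1010 MI?T → r3=0x42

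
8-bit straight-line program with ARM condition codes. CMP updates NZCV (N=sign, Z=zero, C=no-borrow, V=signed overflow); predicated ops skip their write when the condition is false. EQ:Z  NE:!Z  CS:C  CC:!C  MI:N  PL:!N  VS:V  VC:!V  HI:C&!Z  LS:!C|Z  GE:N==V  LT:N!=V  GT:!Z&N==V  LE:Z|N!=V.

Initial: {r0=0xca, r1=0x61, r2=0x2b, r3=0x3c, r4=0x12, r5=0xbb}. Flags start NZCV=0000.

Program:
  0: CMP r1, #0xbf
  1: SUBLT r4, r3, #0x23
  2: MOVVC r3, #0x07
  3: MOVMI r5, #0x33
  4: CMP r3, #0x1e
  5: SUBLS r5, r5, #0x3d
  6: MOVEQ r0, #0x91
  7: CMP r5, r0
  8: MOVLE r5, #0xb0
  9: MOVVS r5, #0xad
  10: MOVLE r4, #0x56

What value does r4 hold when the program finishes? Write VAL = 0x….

0: ✓ CMP  NZCV=1001
1: · SUBLT
2: · MOVVC
3: ✓ MOVMI  r5←0x33
4: ✓ CMP  NZCV=0010
5: · SUBLS
6: · MOVEQ
7: ✓ CMP  NZCV=0000
8: · MOVLE
9: · MOVVS
10: · MOVLE

VAL = 0x12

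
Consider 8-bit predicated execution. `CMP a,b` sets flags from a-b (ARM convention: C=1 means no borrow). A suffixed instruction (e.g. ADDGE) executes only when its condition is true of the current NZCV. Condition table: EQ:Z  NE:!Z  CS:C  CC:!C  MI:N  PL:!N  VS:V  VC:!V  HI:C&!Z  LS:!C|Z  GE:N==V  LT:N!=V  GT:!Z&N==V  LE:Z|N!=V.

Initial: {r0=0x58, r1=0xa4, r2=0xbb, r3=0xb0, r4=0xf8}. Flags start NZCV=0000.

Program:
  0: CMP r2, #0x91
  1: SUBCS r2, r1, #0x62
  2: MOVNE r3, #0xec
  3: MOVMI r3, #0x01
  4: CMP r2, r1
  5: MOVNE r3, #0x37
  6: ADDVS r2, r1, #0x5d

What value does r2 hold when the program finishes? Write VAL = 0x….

VAL = 0x01

0: ✓ CMP  NZCV=0010
1: ✓ SUBCS  r2←0x42
2: ✓ MOVNE  r3←0xec
3: · MOVMI
4: ✓ CMP  NZCV=1001
5: ✓ MOVNE  r3←0x37
6: ✓ ADDVS  r2←0x01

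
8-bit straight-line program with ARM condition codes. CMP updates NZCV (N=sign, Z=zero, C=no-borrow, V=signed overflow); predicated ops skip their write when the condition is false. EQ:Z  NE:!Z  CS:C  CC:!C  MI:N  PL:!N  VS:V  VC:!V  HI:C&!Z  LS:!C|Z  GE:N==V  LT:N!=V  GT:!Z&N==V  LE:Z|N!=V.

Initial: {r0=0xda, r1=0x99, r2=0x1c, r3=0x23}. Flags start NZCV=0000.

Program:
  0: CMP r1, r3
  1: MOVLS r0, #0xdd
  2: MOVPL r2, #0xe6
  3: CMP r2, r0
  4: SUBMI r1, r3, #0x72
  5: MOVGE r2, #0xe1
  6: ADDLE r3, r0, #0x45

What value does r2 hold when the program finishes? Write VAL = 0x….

VAL = 0xe1

0: ✓ CMP  NZCV=0011
1: · MOVLS
2: ✓ MOVPL  r2←0xe6
3: ✓ CMP  NZCV=0010
4: · SUBMI
5: ✓ MOVGE  r2←0xe1
6: · ADDLE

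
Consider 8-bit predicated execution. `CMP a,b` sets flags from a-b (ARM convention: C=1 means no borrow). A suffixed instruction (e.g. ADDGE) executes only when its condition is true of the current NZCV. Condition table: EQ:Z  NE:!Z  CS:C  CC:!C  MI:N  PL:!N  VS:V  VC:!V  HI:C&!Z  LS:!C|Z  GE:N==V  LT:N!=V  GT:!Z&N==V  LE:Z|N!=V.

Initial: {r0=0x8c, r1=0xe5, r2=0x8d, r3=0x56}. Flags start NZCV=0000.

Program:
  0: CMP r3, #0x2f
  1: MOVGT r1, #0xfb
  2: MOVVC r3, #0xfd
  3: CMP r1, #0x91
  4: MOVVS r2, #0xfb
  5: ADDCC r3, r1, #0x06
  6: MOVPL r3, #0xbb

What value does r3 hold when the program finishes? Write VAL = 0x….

0: ✓ CMP  NZCV=0010
1: ✓ MOVGT  r1←0xfb
2: ✓ MOVVC  r3←0xfd
3: ✓ CMP  NZCV=0010
4: · MOVVS
5: · ADDCC
6: ✓ MOVPL  r3←0xbb

VAL = 0xbb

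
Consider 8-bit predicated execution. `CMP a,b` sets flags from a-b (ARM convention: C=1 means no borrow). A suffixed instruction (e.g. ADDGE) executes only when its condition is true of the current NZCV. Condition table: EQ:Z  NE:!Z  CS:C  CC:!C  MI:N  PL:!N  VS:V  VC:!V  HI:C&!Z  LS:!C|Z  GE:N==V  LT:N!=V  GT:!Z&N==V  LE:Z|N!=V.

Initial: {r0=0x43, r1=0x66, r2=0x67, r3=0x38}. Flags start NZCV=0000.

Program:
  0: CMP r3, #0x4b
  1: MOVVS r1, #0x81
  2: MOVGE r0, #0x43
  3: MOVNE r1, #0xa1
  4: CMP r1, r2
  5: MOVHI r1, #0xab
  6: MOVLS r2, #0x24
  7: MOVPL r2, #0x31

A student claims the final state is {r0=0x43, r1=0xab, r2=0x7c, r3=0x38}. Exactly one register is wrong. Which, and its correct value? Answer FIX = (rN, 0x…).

FIX = (r2, 0x31)

0: ✓ CMP  NZCV=1000
1: · MOVVS
2: · MOVGE
3: ✓ MOVNE  r1←0xa1
4: ✓ CMP  NZCV=0011
5: ✓ MOVHI  r1←0xab
6: · MOVLS
7: ✓ MOVPL  r2←0x31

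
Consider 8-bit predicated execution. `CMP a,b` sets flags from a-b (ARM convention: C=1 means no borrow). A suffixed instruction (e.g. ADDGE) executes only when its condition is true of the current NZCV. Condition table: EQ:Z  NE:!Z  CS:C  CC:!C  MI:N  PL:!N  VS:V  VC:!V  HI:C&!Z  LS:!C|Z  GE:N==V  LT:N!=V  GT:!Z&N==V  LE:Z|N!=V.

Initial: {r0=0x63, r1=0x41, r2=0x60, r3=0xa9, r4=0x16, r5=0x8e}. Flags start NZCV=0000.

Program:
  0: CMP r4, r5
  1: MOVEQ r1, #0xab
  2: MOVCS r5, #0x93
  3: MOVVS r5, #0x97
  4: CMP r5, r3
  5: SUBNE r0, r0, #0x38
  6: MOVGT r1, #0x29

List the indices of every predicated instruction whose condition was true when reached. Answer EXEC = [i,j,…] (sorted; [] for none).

EXEC = [3,5]

0: ✓ CMP  NZCV=1001
1: · MOVEQ
2: · MOVCS
3: ✓ MOVVS  r5←0x97
4: ✓ CMP  NZCV=1000
5: ✓ SUBNE  r0←0x2b
6: · MOVGT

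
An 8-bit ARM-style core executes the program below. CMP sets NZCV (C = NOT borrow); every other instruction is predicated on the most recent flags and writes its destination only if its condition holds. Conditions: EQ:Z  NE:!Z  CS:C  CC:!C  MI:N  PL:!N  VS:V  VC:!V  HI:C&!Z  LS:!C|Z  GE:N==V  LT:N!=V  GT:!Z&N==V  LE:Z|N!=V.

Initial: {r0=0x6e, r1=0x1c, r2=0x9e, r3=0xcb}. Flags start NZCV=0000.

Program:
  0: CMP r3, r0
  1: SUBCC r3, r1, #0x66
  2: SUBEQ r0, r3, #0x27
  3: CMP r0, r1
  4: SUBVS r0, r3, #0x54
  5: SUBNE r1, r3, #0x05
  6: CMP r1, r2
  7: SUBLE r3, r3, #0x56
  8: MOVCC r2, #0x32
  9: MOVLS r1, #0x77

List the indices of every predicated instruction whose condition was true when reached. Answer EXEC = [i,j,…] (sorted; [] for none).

0: ✓ CMP  NZCV=0011
1: · SUBCC
2: · SUBEQ
3: ✓ CMP  NZCV=0010
4: · SUBVS
5: ✓ SUBNE  r1←0xc6
6: ✓ CMP  NZCV=0010
7: · SUBLE
8: · MOVCC
9: · MOVLS

EXEC = [5]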